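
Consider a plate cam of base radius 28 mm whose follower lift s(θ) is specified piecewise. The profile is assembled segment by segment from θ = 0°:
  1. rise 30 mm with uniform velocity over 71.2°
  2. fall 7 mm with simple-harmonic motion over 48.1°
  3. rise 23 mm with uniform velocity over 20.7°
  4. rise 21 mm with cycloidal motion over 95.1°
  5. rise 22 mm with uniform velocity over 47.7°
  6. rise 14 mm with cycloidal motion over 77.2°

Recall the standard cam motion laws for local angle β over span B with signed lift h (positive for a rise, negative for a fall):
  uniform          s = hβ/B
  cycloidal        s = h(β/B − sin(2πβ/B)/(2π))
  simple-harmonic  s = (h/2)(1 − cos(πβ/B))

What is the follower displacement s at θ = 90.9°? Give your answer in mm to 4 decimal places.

seg 1 [0°–71.2°] uniform, h=30: full span → s += 30 → s = 30.0000
seg 2 [71.2°–119.3°] simple-harmonic, h=-7: θ=90.9° here. β=19.7, B=48.1. -7/2·(1 − cos(π·0.4096)) = -2.5189 → s = 27.4811

27.4811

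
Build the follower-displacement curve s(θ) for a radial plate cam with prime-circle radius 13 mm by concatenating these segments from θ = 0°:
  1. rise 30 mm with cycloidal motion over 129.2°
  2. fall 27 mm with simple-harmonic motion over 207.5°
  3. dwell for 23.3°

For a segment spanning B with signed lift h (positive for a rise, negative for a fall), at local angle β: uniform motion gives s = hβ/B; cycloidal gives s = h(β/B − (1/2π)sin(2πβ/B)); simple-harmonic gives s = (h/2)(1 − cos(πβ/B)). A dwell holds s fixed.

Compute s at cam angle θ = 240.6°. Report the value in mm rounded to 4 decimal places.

seg 1 [0°–129.2°] cycloidal, h=30: full span → s += 30 → s = 30.0000
seg 2 [129.2°–336.7°] simple-harmonic, h=-27: θ=240.6° here. β=111.4, B=207.5. -27/2·(1 − cos(π·0.5369)) = -15.0601 → s = 14.9399

14.9399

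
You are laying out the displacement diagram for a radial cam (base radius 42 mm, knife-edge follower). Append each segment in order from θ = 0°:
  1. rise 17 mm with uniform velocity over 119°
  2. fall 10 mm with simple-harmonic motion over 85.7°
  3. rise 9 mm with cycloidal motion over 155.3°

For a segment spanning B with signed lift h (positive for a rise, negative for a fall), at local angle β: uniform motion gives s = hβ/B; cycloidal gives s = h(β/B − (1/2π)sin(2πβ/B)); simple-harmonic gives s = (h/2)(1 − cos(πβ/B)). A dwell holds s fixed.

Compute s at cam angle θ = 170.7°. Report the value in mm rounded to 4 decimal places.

seg 1 [0°–119°] uniform, h=17: full span → s += 17 → s = 17.0000
seg 2 [119°–204.7°] simple-harmonic, h=-10: θ=170.7° here. β=51.7, B=85.7. -10/2·(1 − cos(π·0.6033)) = -6.5938 → s = 10.4062

10.4062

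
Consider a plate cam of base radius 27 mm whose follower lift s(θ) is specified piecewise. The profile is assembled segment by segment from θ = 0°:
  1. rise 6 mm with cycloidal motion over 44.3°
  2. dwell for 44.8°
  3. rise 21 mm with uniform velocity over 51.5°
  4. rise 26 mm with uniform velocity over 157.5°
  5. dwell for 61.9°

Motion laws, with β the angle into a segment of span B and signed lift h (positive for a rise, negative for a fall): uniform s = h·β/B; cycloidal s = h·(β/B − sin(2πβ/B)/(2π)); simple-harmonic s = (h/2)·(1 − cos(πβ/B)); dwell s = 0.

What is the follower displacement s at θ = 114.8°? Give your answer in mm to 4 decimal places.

seg 1 [0°–44.3°] cycloidal, h=6: full span → s += 6 → s = 6.0000
seg 2 [44.3°–89.1°] dwell: s stays 6.0000
seg 3 [89.1°–140.6°] uniform, h=21: θ=114.8° here. β=25.7, B=51.5. 21·25.7/51.5 = 10.4796 → s = 16.4796

16.4796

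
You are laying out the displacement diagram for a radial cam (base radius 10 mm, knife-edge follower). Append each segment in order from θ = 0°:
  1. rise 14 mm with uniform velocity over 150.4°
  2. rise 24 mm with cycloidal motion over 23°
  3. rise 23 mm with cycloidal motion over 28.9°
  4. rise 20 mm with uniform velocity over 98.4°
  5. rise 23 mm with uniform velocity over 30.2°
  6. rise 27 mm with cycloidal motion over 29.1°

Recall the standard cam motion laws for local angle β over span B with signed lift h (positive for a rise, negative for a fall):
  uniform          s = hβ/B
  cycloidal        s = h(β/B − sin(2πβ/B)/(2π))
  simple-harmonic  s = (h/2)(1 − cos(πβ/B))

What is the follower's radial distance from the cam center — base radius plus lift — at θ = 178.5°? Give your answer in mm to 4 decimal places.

seg 1 [0°–150.4°] uniform, h=14: full span → s += 14 → s = 14.0000
seg 2 [150.4°–173.4°] cycloidal, h=24: full span → s += 24 → s = 38.0000
seg 3 [173.4°–202.3°] cycloidal, h=23: θ=178.5° here. β=5.1, B=28.9. 23·(0.1765 − sin(2π·0.1765)/(2π)) = 0.7820 → s = 38.7820
radial distance = base radius + s = 10 + 38.7820 = 48.7820

48.7820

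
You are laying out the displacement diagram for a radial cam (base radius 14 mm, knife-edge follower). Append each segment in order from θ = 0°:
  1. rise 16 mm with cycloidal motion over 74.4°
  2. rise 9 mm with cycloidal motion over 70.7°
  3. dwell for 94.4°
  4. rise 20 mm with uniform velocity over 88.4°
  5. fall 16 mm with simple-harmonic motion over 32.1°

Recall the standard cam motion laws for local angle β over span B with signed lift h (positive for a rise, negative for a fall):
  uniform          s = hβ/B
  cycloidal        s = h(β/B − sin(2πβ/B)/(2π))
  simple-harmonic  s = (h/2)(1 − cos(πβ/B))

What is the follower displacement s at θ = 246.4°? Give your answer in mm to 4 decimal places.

seg 1 [0°–74.4°] cycloidal, h=16: full span → s += 16 → s = 16.0000
seg 2 [74.4°–145.1°] cycloidal, h=9: full span → s += 9 → s = 25.0000
seg 3 [145.1°–239.5°] dwell: s stays 25.0000
seg 4 [239.5°–327.9°] uniform, h=20: θ=246.4° here. β=6.9, B=88.4. 20·6.9/88.4 = 1.5611 → s = 26.5611

26.5611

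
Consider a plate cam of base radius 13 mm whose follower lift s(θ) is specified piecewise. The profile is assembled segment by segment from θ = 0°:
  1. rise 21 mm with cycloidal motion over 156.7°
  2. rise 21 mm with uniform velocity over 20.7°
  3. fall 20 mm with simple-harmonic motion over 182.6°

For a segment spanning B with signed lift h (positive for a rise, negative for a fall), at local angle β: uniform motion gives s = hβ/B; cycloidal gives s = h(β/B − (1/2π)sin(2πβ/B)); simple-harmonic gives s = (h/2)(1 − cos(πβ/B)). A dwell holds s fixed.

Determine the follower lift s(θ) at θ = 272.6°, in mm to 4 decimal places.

seg 1 [0°–156.7°] cycloidal, h=21: full span → s += 21 → s = 21.0000
seg 2 [156.7°–177.4°] uniform, h=21: full span → s += 21 → s = 42.0000
seg 3 [177.4°–360°] simple-harmonic, h=-20: θ=272.6° here. β=95.2, B=182.6. -20/2·(1 − cos(π·0.5214)) = -10.6705 → s = 31.3295

31.3295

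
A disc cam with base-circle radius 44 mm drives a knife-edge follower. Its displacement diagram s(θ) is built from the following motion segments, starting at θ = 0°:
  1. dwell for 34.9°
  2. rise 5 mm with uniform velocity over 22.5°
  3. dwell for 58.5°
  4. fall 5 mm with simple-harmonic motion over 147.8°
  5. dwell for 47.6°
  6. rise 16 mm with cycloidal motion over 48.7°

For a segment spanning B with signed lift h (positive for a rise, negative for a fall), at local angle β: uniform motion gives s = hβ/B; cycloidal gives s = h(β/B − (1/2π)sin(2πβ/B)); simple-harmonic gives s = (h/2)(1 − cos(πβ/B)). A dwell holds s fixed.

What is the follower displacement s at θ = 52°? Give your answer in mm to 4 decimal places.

seg 1 [0°–34.9°] dwell: s stays 0.0000
seg 2 [34.9°–57.4°] uniform, h=5: θ=52° here. β=17.1, B=22.5. 5·17.1/22.5 = 3.8000 → s = 3.8000

3.8000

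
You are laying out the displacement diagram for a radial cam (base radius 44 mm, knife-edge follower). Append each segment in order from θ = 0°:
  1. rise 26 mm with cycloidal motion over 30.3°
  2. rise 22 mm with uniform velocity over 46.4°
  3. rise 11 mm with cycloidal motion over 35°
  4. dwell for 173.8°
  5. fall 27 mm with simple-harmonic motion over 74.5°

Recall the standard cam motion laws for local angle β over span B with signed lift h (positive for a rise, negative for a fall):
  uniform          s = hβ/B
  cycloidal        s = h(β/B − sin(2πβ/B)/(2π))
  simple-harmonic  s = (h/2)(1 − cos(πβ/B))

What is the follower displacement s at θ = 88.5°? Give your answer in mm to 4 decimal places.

seg 1 [0°–30.3°] cycloidal, h=26: full span → s += 26 → s = 26.0000
seg 2 [30.3°–76.7°] uniform, h=22: full span → s += 22 → s = 48.0000
seg 3 [76.7°–111.7°] cycloidal, h=11: θ=88.5° here. β=11.8, B=35. 11·(0.3371 − sin(2π·0.3371)/(2π)) = 2.2138 → s = 50.2138

50.2138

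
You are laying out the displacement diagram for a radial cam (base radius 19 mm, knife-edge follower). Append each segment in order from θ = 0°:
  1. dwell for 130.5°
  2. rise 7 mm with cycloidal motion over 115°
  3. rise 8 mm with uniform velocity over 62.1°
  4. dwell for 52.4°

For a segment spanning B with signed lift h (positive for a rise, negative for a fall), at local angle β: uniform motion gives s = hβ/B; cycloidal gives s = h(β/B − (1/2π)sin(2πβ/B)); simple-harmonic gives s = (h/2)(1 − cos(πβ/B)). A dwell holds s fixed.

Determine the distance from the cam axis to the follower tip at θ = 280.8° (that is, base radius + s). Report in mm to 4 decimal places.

seg 1 [0°–130.5°] dwell: s stays 0.0000
seg 2 [130.5°–245.5°] cycloidal, h=7: full span → s += 7 → s = 7.0000
seg 3 [245.5°–307.6°] uniform, h=8: θ=280.8° here. β=35.3, B=62.1. 8·35.3/62.1 = 4.5475 → s = 11.5475
radial distance = base radius + s = 19 + 11.5475 = 30.5475

30.5475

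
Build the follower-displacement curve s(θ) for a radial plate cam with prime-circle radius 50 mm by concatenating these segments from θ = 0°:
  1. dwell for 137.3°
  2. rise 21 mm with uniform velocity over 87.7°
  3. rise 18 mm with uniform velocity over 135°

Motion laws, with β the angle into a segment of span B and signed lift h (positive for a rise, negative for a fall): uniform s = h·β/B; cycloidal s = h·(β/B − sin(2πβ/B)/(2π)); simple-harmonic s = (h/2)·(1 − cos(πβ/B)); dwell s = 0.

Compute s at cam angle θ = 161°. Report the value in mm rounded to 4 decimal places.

seg 1 [0°–137.3°] dwell: s stays 0.0000
seg 2 [137.3°–225°] uniform, h=21: θ=161° here. β=23.7, B=87.7. 21·23.7/87.7 = 5.6750 → s = 5.6750

5.6750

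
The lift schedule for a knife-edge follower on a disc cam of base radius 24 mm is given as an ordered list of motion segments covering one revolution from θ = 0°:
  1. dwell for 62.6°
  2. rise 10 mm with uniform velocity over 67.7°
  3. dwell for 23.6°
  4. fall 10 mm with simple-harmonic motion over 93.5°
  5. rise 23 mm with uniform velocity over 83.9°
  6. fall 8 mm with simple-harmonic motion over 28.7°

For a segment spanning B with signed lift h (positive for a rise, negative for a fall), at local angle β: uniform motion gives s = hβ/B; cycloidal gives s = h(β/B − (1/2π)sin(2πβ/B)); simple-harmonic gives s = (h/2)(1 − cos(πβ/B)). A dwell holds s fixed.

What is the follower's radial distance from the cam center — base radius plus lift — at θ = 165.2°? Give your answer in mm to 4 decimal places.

seg 1 [0°–62.6°] dwell: s stays 0.0000
seg 2 [62.6°–130.3°] uniform, h=10: full span → s += 10 → s = 10.0000
seg 3 [130.3°–153.9°] dwell: s stays 10.0000
seg 4 [153.9°–247.4°] simple-harmonic, h=-10: θ=165.2° here. β=11.3, B=93.5. -10/2·(1 − cos(π·0.1209)) = -0.3561 → s = 9.6439
radial distance = base radius + s = 24 + 9.6439 = 33.6439

33.6439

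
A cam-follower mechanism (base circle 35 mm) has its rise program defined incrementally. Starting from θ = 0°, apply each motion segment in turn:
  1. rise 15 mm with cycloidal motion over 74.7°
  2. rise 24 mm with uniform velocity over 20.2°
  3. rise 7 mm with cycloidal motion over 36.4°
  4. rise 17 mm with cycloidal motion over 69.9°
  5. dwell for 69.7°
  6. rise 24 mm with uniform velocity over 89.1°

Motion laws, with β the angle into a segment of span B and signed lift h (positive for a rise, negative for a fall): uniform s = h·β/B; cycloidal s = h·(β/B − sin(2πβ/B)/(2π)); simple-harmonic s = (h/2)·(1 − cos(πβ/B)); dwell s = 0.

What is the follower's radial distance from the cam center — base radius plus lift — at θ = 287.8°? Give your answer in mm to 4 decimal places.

seg 1 [0°–74.7°] cycloidal, h=15: full span → s += 15 → s = 15.0000
seg 2 [74.7°–94.9°] uniform, h=24: full span → s += 24 → s = 39.0000
seg 3 [94.9°–131.3°] cycloidal, h=7: full span → s += 7 → s = 46.0000
seg 4 [131.3°–201.2°] cycloidal, h=17: full span → s += 17 → s = 63.0000
seg 5 [201.2°–270.9°] dwell: s stays 63.0000
seg 6 [270.9°–360°] uniform, h=24: θ=287.8° here. β=16.9, B=89.1. 24·16.9/89.1 = 4.5522 → s = 67.5522
radial distance = base radius + s = 35 + 67.5522 = 102.5522

102.5522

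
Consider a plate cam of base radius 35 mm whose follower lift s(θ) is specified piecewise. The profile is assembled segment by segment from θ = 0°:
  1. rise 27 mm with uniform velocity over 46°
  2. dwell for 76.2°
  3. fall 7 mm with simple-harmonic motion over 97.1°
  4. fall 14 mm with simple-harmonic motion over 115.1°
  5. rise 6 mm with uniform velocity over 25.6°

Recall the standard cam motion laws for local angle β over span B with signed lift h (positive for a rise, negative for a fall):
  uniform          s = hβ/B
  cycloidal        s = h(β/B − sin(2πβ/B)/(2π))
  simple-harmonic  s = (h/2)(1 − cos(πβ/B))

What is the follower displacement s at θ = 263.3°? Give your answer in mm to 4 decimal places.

seg 1 [0°–46°] uniform, h=27: full span → s += 27 → s = 27.0000
seg 2 [46°–122.2°] dwell: s stays 27.0000
seg 3 [122.2°–219.3°] simple-harmonic, h=-7: full span → s += -7 → s = 20.0000
seg 4 [219.3°–334.4°] simple-harmonic, h=-14: θ=263.3° here. β=44, B=115.1. -14/2·(1 − cos(π·0.3823)) = -4.4697 → s = 15.5303

15.5303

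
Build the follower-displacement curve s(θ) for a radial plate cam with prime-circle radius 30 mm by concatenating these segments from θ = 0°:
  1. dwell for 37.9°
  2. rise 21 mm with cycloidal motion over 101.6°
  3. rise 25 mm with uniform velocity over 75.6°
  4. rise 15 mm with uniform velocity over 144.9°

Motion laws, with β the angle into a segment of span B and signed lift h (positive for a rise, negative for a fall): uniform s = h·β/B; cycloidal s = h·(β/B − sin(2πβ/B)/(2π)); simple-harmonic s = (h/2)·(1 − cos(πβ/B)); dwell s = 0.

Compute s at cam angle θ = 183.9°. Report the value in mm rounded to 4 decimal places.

seg 1 [0°–37.9°] dwell: s stays 0.0000
seg 2 [37.9°–139.5°] cycloidal, h=21: full span → s += 21 → s = 21.0000
seg 3 [139.5°–215.1°] uniform, h=25: θ=183.9° here. β=44.4, B=75.6. 25·44.4/75.6 = 14.6825 → s = 35.6825

35.6825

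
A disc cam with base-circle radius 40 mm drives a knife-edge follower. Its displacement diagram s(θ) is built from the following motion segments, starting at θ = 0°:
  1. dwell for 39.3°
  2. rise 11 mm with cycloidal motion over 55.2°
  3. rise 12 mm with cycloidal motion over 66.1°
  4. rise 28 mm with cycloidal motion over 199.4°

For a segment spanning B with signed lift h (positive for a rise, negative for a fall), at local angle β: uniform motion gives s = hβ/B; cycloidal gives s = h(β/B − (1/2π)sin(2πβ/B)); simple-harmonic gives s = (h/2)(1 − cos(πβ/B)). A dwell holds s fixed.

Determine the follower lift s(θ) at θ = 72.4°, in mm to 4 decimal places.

seg 1 [0°–39.3°] dwell: s stays 0.0000
seg 2 [39.3°–94.5°] cycloidal, h=11: θ=72.4° here. β=33.1, B=55.2. 11·(0.5996 − sin(2π·0.5996)/(2π)) = 7.6218 → s = 7.6218

7.6218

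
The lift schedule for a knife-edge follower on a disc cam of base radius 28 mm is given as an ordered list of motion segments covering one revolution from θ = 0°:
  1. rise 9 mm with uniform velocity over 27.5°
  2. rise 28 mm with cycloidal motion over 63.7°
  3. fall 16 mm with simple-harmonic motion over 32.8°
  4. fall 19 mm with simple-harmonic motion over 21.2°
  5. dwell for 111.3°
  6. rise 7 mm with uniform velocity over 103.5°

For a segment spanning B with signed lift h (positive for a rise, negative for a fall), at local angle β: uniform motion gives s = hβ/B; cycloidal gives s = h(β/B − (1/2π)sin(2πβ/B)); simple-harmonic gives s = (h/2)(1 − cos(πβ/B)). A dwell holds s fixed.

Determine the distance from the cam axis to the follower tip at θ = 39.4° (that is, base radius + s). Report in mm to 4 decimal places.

seg 1 [0°–27.5°] uniform, h=9: full span → s += 9 → s = 9.0000
seg 2 [27.5°–91.2°] cycloidal, h=28: θ=39.4° here. β=11.9, B=63.7. 28·(0.1868 − sin(2π·0.1868)/(2π)) = 1.1210 → s = 10.1210
radial distance = base radius + s = 28 + 10.1210 = 38.1210

38.1210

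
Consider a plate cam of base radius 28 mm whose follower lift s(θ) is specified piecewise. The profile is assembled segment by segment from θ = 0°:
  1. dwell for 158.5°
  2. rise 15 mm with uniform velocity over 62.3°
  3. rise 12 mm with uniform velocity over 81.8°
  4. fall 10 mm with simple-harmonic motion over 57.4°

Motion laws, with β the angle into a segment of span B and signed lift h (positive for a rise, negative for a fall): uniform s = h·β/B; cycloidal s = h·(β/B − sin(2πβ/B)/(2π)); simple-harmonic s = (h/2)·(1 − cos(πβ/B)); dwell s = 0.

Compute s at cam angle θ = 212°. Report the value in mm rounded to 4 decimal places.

seg 1 [0°–158.5°] dwell: s stays 0.0000
seg 2 [158.5°–220.8°] uniform, h=15: θ=212° here. β=53.5, B=62.3. 15·53.5/62.3 = 12.8812 → s = 12.8812

12.8812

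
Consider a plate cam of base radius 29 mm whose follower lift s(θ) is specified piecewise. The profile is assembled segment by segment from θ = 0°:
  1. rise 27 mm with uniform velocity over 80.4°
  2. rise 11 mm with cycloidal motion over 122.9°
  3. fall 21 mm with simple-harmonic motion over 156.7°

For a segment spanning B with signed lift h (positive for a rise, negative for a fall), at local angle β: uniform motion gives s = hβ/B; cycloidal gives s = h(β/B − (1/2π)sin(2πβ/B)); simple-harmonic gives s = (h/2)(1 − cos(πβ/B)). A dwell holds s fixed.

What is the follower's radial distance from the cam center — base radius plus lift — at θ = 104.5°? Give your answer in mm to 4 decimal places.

seg 1 [0°–80.4°] uniform, h=27: full span → s += 27 → s = 27.0000
seg 2 [80.4°–203.3°] cycloidal, h=11: θ=104.5° here. β=24.1, B=122.9. 11·(0.1961 − sin(2π·0.1961)/(2π)) = 0.5058 → s = 27.5058
radial distance = base radius + s = 29 + 27.5058 = 56.5058

56.5058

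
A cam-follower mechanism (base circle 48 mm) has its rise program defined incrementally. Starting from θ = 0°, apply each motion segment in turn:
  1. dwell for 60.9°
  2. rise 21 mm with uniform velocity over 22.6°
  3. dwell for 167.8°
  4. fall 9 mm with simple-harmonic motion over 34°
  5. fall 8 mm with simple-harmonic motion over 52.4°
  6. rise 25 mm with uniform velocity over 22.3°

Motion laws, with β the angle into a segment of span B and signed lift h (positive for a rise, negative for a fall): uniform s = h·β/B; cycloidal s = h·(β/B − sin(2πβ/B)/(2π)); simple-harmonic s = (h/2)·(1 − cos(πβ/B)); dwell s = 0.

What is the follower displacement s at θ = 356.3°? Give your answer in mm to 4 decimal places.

seg 1 [0°–60.9°] dwell: s stays 0.0000
seg 2 [60.9°–83.5°] uniform, h=21: full span → s += 21 → s = 21.0000
seg 3 [83.5°–251.3°] dwell: s stays 21.0000
seg 4 [251.3°–285.3°] simple-harmonic, h=-9: full span → s += -9 → s = 12.0000
seg 5 [285.3°–337.7°] simple-harmonic, h=-8: full span → s += -8 → s = 4.0000
seg 6 [337.7°–360°] uniform, h=25: θ=356.3° here. β=18.6, B=22.3. 25·18.6/22.3 = 20.8520 → s = 24.8520

24.8520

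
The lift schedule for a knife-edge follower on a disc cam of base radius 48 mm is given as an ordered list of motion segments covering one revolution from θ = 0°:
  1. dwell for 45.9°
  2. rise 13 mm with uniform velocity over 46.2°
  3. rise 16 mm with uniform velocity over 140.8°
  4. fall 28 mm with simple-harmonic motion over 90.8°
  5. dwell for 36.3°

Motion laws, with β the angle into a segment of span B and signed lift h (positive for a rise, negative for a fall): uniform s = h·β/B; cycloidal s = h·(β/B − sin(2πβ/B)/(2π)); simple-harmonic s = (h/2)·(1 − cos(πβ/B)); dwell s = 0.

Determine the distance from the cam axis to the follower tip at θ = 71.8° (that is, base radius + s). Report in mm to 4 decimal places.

seg 1 [0°–45.9°] dwell: s stays 0.0000
seg 2 [45.9°–92.1°] uniform, h=13: θ=71.8° here. β=25.9, B=46.2. 13·25.9/46.2 = 7.2879 → s = 7.2879
radial distance = base radius + s = 48 + 7.2879 = 55.2879

55.2879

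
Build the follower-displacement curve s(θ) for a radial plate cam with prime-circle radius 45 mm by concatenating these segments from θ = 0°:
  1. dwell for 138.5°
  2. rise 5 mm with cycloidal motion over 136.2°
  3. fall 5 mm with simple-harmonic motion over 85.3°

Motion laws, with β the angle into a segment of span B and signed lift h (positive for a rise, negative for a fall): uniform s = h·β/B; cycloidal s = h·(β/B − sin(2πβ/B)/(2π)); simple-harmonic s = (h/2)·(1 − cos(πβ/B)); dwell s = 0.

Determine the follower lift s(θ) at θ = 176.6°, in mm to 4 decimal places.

seg 1 [0°–138.5°] dwell: s stays 0.0000
seg 2 [138.5°–274.7°] cycloidal, h=5: θ=176.6° here. β=38.1, B=136.2. 5·(0.2797 − sin(2π·0.2797)/(2π)) = 0.6168 → s = 0.6168

0.6168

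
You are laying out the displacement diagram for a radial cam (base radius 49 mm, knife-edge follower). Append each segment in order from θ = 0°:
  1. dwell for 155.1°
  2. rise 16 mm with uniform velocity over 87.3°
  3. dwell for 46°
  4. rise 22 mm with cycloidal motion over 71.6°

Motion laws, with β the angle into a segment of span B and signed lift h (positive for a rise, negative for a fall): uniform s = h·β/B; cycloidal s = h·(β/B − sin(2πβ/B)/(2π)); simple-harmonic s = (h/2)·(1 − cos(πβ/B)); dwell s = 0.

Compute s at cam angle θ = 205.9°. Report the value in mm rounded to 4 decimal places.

seg 1 [0°–155.1°] dwell: s stays 0.0000
seg 2 [155.1°–242.4°] uniform, h=16: θ=205.9° here. β=50.8, B=87.3. 16·50.8/87.3 = 9.3104 → s = 9.3104

9.3104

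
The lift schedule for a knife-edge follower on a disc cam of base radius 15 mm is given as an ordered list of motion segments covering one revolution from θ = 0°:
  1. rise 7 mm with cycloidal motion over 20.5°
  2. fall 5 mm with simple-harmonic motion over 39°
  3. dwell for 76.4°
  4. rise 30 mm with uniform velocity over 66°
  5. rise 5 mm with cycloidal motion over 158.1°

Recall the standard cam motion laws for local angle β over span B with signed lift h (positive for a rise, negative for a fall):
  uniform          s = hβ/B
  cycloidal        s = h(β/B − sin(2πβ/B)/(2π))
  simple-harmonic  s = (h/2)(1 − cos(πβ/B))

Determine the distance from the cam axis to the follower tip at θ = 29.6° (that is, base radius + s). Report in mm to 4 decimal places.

seg 1 [0°–20.5°] cycloidal, h=7: full span → s += 7 → s = 7.0000
seg 2 [20.5°–59.5°] simple-harmonic, h=-5: θ=29.6° here. β=9.1, B=39. -5/2·(1 − cos(π·0.2333)) = -0.6421 → s = 6.3579
radial distance = base radius + s = 15 + 6.3579 = 21.3579

21.3579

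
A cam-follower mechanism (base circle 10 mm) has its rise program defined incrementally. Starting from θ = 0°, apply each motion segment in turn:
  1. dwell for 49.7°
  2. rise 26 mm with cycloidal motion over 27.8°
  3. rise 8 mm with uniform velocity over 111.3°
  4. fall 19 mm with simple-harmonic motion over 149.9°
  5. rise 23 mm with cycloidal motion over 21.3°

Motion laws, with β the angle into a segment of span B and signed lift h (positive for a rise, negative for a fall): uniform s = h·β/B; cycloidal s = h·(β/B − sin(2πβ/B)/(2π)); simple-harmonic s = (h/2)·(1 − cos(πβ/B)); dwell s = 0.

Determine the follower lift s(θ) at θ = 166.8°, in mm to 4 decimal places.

seg 1 [0°–49.7°] dwell: s stays 0.0000
seg 2 [49.7°–77.5°] cycloidal, h=26: full span → s += 26 → s = 26.0000
seg 3 [77.5°–188.8°] uniform, h=8: θ=166.8° here. β=89.3, B=111.3. 8·89.3/111.3 = 6.4187 → s = 32.4187

32.4187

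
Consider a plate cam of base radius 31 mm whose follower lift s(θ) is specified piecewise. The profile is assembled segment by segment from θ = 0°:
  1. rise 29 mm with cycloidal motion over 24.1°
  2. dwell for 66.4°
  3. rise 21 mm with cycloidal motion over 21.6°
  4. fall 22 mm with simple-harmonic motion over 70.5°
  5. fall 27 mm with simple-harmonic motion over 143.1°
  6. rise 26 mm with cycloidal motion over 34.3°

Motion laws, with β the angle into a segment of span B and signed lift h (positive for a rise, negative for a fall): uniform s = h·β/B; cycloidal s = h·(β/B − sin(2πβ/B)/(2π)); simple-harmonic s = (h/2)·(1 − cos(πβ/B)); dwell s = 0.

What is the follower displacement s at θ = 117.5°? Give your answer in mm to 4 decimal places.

seg 1 [0°–24.1°] cycloidal, h=29: full span → s += 29 → s = 29.0000
seg 2 [24.1°–90.5°] dwell: s stays 29.0000
seg 3 [90.5°–112.1°] cycloidal, h=21: full span → s += 21 → s = 50.0000
seg 4 [112.1°–182.6°] simple-harmonic, h=-22: θ=117.5° here. β=5.4, B=70.5. -22/2·(1 − cos(π·0.0766)) = -0.3169 → s = 49.6831

49.6831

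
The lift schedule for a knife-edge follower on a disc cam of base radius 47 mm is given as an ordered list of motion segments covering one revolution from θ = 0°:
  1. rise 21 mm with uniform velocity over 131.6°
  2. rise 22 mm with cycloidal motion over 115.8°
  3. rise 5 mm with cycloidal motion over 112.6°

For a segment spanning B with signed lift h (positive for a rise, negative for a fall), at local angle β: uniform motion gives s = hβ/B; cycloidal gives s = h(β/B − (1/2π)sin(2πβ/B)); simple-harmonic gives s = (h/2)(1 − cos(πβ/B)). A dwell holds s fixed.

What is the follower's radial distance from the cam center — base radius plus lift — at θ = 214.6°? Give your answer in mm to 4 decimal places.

seg 1 [0°–131.6°] uniform, h=21: full span → s += 21 → s = 21.0000
seg 2 [131.6°–247.4°] cycloidal, h=22: θ=214.6° here. β=83, B=115.8. 22·(0.7168 − sin(2π·0.7168)/(2π)) = 19.1939 → s = 40.1939
radial distance = base radius + s = 47 + 40.1939 = 87.1939

87.1939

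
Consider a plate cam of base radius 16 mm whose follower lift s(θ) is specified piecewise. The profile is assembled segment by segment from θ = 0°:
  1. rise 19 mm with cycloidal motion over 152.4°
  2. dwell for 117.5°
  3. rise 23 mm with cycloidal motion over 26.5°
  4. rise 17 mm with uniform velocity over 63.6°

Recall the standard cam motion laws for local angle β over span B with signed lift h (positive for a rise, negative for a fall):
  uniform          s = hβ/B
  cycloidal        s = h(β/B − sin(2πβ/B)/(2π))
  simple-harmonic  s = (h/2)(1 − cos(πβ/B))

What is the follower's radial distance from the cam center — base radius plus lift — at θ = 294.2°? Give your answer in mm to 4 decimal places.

seg 1 [0°–152.4°] cycloidal, h=19: full span → s += 19 → s = 19.0000
seg 2 [152.4°–269.9°] dwell: s stays 19.0000
seg 3 [269.9°–296.4°] cycloidal, h=23: θ=294.2° here. β=24.3, B=26.5. 23·(0.9170 − sin(2π·0.9170)/(2π)) = 22.9146 → s = 41.9146
radial distance = base radius + s = 16 + 41.9146 = 57.9146

57.9146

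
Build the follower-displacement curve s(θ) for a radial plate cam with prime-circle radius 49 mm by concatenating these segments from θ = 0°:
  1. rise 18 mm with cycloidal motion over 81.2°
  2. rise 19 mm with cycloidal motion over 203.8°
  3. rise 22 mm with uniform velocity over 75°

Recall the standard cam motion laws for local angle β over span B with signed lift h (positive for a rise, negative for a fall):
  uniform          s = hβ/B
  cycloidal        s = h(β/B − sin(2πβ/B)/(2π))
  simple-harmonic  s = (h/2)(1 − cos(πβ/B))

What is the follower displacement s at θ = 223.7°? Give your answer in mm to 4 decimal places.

seg 1 [0°–81.2°] cycloidal, h=18: full span → s += 18 → s = 18.0000
seg 2 [81.2°–285°] cycloidal, h=19: θ=223.7° here. β=142.5, B=203.8. 19·(0.6992 − sin(2π·0.6992)/(2π)) = 16.1564 → s = 34.1564

34.1564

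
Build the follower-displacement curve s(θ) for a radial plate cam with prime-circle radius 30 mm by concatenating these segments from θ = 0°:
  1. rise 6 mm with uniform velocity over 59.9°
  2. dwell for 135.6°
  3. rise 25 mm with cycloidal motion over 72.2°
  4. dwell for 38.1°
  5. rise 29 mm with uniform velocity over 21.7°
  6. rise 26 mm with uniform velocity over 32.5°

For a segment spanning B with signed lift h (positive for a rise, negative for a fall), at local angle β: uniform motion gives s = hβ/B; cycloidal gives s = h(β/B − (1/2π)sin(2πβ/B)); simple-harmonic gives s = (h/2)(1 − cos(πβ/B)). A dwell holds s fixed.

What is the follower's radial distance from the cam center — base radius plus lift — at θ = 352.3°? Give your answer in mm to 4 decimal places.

seg 1 [0°–59.9°] uniform, h=6: full span → s += 6 → s = 6.0000
seg 2 [59.9°–195.5°] dwell: s stays 6.0000
seg 3 [195.5°–267.7°] cycloidal, h=25: full span → s += 25 → s = 31.0000
seg 4 [267.7°–305.8°] dwell: s stays 31.0000
seg 5 [305.8°–327.5°] uniform, h=29: full span → s += 29 → s = 60.0000
seg 6 [327.5°–360°] uniform, h=26: θ=352.3° here. β=24.8, B=32.5. 26·24.8/32.5 = 19.8400 → s = 79.8400
radial distance = base radius + s = 30 + 79.8400 = 109.8400

109.8400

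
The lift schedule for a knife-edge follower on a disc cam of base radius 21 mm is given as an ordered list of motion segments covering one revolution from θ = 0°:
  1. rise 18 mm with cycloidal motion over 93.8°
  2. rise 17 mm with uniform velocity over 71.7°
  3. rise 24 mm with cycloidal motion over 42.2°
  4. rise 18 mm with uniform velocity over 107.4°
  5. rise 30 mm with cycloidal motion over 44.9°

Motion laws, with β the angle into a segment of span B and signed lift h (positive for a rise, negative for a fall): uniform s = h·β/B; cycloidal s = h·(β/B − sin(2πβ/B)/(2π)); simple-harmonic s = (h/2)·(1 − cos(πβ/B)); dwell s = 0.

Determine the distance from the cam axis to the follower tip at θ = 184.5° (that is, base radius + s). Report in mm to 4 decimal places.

seg 1 [0°–93.8°] cycloidal, h=18: full span → s += 18 → s = 18.0000
seg 2 [93.8°–165.5°] uniform, h=17: full span → s += 17 → s = 35.0000
seg 3 [165.5°–207.7°] cycloidal, h=24: θ=184.5° here. β=19, B=42.2. 24·(0.4502 − sin(2π·0.4502)/(2π)) = 9.6307 → s = 44.6307
radial distance = base radius + s = 21 + 44.6307 = 65.6307

65.6307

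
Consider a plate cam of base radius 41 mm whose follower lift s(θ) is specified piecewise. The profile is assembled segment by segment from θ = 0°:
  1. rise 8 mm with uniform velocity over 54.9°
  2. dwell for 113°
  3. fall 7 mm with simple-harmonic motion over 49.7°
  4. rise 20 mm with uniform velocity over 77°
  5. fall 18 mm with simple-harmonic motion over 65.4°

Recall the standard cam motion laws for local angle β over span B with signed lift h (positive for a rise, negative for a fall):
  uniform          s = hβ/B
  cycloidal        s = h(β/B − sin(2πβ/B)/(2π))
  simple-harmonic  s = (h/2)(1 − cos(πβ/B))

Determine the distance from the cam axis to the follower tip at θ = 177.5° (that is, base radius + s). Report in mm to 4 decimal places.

seg 1 [0°–54.9°] uniform, h=8: full span → s += 8 → s = 8.0000
seg 2 [54.9°–167.9°] dwell: s stays 8.0000
seg 3 [167.9°–217.6°] simple-harmonic, h=-7: θ=177.5° here. β=9.6, B=49.7. -7/2·(1 − cos(π·0.1932)) = -0.6249 → s = 7.3751
radial distance = base radius + s = 41 + 7.3751 = 48.3751

48.3751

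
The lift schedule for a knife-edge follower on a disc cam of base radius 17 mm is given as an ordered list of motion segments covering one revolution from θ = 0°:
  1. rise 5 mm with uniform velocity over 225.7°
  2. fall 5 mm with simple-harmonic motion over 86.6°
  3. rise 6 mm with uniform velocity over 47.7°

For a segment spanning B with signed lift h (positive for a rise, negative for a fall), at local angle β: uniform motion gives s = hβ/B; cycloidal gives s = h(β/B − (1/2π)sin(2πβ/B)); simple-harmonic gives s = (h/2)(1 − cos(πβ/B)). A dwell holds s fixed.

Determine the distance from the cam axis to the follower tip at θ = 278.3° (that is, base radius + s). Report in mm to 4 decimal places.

seg 1 [0°–225.7°] uniform, h=5: full span → s += 5 → s = 5.0000
seg 2 [225.7°–312.3°] simple-harmonic, h=-5: θ=278.3° here. β=52.6, B=86.6. -5/2·(1 − cos(π·0.6074)) = -3.3275 → s = 1.6725
radial distance = base radius + s = 17 + 1.6725 = 18.6725

18.6725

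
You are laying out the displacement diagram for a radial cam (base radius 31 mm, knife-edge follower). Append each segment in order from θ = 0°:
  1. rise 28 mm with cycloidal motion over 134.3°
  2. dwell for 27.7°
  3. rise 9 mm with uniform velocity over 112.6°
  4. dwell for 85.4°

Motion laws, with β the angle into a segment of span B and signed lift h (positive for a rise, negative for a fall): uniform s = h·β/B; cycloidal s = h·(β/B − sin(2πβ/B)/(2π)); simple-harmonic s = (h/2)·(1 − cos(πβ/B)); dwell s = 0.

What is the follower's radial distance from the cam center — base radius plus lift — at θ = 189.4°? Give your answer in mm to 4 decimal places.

seg 1 [0°–134.3°] cycloidal, h=28: full span → s += 28 → s = 28.0000
seg 2 [134.3°–162°] dwell: s stays 28.0000
seg 3 [162°–274.6°] uniform, h=9: θ=189.4° here. β=27.4, B=112.6. 9·27.4/112.6 = 2.1901 → s = 30.1901
radial distance = base radius + s = 31 + 30.1901 = 61.1901

61.1901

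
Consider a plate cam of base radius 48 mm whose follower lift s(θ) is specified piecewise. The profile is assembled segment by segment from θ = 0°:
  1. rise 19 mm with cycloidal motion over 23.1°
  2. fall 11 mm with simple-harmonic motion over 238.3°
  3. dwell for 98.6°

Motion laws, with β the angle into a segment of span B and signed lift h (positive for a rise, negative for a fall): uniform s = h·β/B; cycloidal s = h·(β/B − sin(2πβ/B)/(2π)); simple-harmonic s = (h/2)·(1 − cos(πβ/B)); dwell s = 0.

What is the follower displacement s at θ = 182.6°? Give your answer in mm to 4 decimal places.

seg 1 [0°–23.1°] cycloidal, h=19: full span → s += 19 → s = 19.0000
seg 2 [23.1°–261.4°] simple-harmonic, h=-11: θ=182.6° here. β=159.5, B=238.3. -11/2·(1 − cos(π·0.6693)) = -8.2897 → s = 10.7103

10.7103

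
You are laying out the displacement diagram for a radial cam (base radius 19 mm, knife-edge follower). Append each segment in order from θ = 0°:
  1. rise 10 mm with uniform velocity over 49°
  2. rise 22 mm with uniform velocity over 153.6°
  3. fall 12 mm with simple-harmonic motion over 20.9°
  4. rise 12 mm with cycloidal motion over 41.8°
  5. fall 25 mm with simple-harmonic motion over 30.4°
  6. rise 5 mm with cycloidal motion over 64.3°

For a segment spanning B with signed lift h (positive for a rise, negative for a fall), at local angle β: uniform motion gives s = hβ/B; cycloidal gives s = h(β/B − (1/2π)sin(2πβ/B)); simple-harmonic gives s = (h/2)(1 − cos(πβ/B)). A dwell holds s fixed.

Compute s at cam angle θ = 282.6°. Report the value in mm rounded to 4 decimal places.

seg 1 [0°–49°] uniform, h=10: full span → s += 10 → s = 10.0000
seg 2 [49°–202.6°] uniform, h=22: full span → s += 22 → s = 32.0000
seg 3 [202.6°–223.5°] simple-harmonic, h=-12: full span → s += -12 → s = 20.0000
seg 4 [223.5°–265.3°] cycloidal, h=12: full span → s += 12 → s = 32.0000
seg 5 [265.3°–295.7°] simple-harmonic, h=-25: θ=282.6° here. β=17.3, B=30.4. -25/2·(1 − cos(π·0.5691)) = -15.1915 → s = 16.8085

16.8085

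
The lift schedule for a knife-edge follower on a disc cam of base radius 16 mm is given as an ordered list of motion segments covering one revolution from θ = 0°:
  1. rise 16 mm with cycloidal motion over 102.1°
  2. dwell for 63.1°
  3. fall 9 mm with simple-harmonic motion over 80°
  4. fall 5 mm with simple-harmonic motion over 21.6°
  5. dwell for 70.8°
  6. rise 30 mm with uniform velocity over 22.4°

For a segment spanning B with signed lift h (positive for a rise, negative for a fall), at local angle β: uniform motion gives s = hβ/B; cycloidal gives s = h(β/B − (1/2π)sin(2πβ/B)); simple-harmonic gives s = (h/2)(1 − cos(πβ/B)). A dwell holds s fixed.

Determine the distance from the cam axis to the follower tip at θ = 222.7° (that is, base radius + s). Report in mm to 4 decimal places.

seg 1 [0°–102.1°] cycloidal, h=16: full span → s += 16 → s = 16.0000
seg 2 [102.1°–165.2°] dwell: s stays 16.0000
seg 3 [165.2°–245.2°] simple-harmonic, h=-9: θ=222.7° here. β=57.5, B=80. -9/2·(1 − cos(π·0.7188)) = -7.3548 → s = 8.6452
radial distance = base radius + s = 16 + 8.6452 = 24.6452

24.6452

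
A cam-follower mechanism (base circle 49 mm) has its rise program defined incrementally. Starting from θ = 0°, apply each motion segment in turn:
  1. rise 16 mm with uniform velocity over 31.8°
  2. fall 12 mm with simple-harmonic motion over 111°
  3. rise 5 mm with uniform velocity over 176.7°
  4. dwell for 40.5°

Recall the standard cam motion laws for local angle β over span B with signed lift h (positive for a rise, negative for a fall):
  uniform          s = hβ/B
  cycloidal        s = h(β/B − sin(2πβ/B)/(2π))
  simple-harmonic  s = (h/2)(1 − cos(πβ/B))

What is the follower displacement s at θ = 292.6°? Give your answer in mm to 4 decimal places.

seg 1 [0°–31.8°] uniform, h=16: full span → s += 16 → s = 16.0000
seg 2 [31.8°–142.8°] simple-harmonic, h=-12: full span → s += -12 → s = 4.0000
seg 3 [142.8°–319.5°] uniform, h=5: θ=292.6° here. β=149.8, B=176.7. 5·149.8/176.7 = 4.2388 → s = 8.2388

8.2388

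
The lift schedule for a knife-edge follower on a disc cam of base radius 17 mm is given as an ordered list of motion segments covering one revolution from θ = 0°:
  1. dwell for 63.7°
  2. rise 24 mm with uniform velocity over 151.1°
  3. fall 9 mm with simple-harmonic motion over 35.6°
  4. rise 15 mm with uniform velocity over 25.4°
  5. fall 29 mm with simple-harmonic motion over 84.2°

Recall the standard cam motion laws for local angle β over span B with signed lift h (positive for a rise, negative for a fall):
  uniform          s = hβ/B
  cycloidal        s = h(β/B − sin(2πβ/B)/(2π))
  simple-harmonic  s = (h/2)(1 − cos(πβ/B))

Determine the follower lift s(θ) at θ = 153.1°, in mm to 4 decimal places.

seg 1 [0°–63.7°] dwell: s stays 0.0000
seg 2 [63.7°–214.8°] uniform, h=24: θ=153.1° here. β=89.4, B=151.1. 24·89.4/151.1 = 14.1999 → s = 14.1999

14.1999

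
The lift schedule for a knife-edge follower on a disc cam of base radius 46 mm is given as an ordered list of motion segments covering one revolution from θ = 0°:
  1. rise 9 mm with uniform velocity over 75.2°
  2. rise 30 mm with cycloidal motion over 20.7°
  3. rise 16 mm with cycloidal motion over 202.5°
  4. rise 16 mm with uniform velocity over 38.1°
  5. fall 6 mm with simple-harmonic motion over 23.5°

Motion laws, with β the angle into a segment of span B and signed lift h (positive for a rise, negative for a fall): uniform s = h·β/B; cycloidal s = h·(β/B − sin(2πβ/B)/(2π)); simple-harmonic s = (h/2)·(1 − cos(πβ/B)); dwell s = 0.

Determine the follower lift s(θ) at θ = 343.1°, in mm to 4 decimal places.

seg 1 [0°–75.2°] uniform, h=9: full span → s += 9 → s = 9.0000
seg 2 [75.2°–95.9°] cycloidal, h=30: full span → s += 30 → s = 39.0000
seg 3 [95.9°–298.4°] cycloidal, h=16: full span → s += 16 → s = 55.0000
seg 4 [298.4°–336.5°] uniform, h=16: full span → s += 16 → s = 71.0000
seg 5 [336.5°–360°] simple-harmonic, h=-6: θ=343.1° here. β=6.6, B=23.5. -6/2·(1 − cos(π·0.2809)) = -1.0939 → s = 69.9061

69.9061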